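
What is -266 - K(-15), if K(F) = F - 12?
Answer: -239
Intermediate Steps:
K(F) = -12 + F
-266 - K(-15) = -266 - (-12 - 15) = -266 - 1*(-27) = -266 + 27 = -239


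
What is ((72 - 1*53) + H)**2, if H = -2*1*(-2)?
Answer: 529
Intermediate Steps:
H = 4 (H = -2*(-2) = 4)
((72 - 1*53) + H)**2 = ((72 - 1*53) + 4)**2 = ((72 - 53) + 4)**2 = (19 + 4)**2 = 23**2 = 529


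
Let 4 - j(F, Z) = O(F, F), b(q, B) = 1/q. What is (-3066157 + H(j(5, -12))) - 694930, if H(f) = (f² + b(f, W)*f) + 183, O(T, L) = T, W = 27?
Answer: -3760902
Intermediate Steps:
j(F, Z) = 4 - F
H(f) = 184 + f² (H(f) = (f² + f/f) + 183 = (f² + 1) + 183 = (1 + f²) + 183 = 184 + f²)
(-3066157 + H(j(5, -12))) - 694930 = (-3066157 + (184 + (4 - 1*5)²)) - 694930 = (-3066157 + (184 + (4 - 5)²)) - 694930 = (-3066157 + (184 + (-1)²)) - 694930 = (-3066157 + (184 + 1)) - 694930 = (-3066157 + 185) - 694930 = -3065972 - 694930 = -3760902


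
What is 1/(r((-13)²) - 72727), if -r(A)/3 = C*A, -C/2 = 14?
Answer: -1/58531 ≈ -1.7085e-5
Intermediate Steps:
C = -28 (C = -2*14 = -28)
r(A) = 84*A (r(A) = -(-84)*A = 84*A)
1/(r((-13)²) - 72727) = 1/(84*(-13)² - 72727) = 1/(84*169 - 72727) = 1/(14196 - 72727) = 1/(-58531) = -1/58531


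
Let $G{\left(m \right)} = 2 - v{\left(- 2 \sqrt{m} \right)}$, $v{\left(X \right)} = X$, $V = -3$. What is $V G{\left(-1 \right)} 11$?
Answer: $-66 - 66 i \approx -66.0 - 66.0 i$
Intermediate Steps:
$G{\left(m \right)} = 2 + 2 \sqrt{m}$ ($G{\left(m \right)} = 2 - - 2 \sqrt{m} = 2 + 2 \sqrt{m}$)
$V G{\left(-1 \right)} 11 = - 3 \left(2 + 2 \sqrt{-1}\right) 11 = - 3 \left(2 + 2 i\right) 11 = \left(-6 - 6 i\right) 11 = -66 - 66 i$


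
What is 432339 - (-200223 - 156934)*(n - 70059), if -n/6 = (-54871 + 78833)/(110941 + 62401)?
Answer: -2168675361731106/86671 ≈ -2.5022e+10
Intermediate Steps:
n = -71886/86671 (n = -6*(-54871 + 78833)/(110941 + 62401) = -143772/173342 = -6*11981/86671 = -71886/86671 ≈ -0.82941)
432339 - (-200223 - 156934)*(n - 70059) = 432339 - (-200223 - 156934)*(-71886/86671 - 70059) = 432339 - (-357157)*(-6072155475)/86671 = 432339 - 1*2168712832984575/86671 = 432339 - 2168712832984575/86671 = -2168675361731106/86671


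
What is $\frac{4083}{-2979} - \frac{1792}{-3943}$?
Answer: $- \frac{3586967}{3915399} \approx -0.91612$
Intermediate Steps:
$\frac{4083}{-2979} - \frac{1792}{-3943} = 4083 \left(- \frac{1}{2979}\right) - - \frac{1792}{3943} = - \frac{1361}{993} + \frac{1792}{3943} = - \frac{3586967}{3915399}$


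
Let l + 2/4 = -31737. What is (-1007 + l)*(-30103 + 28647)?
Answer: 47675992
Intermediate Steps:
l = -63475/2 (l = -½ - 31737 = -63475/2 ≈ -31738.)
(-1007 + l)*(-30103 + 28647) = (-1007 - 63475/2)*(-30103 + 28647) = -65489/2*(-1456) = 47675992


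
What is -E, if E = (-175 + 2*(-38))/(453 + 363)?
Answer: 251/816 ≈ 0.30760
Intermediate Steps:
E = -251/816 (E = (-175 - 76)/816 = -251*1/816 = -251/816 ≈ -0.30760)
-E = -1*(-251/816) = 251/816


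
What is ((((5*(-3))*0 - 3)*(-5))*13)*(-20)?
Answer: -3900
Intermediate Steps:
((((5*(-3))*0 - 3)*(-5))*13)*(-20) = (((-15*0 - 3)*(-5))*13)*(-20) = (((0 - 3)*(-5))*13)*(-20) = (-3*(-5)*13)*(-20) = (15*13)*(-20) = 195*(-20) = -3900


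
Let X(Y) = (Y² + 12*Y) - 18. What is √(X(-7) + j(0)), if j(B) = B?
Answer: I*√53 ≈ 7.2801*I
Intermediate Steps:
X(Y) = -18 + Y² + 12*Y
√(X(-7) + j(0)) = √((-18 + (-7)² + 12*(-7)) + 0) = √((-18 + 49 - 84) + 0) = √(-53 + 0) = √(-53) = I*√53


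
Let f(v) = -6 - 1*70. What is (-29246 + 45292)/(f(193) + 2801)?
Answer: 16046/2725 ≈ 5.8884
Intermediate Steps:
f(v) = -76 (f(v) = -6 - 70 = -76)
(-29246 + 45292)/(f(193) + 2801) = (-29246 + 45292)/(-76 + 2801) = 16046/2725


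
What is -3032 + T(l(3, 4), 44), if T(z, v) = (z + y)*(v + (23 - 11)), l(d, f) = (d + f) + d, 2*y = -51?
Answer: -3900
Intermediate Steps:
y = -51/2 (y = (½)*(-51) = -51/2 ≈ -25.500)
l(d, f) = f + 2*d
T(z, v) = (12 + v)*(-51/2 + z) (T(z, v) = (z - 51/2)*(v + (23 - 11)) = (-51/2 + z)*(v + 12) = (-51/2 + z)*(12 + v) = (12 + v)*(-51/2 + z))
-3032 + T(l(3, 4), 44) = -3032 + (-306 + 12*(4 + 2*3) - 51/2*44 + 44*(4 + 2*3)) = -3032 + (-306 + 12*(4 + 6) - 1122 + 44*(4 + 6)) = -3032 + (-306 + 12*10 - 1122 + 44*10) = -3032 + (-306 + 120 - 1122 + 440) = -3032 - 868 = -3900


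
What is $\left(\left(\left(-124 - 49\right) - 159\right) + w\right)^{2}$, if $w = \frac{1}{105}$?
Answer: $\frac{1215149881}{11025} \approx 1.1022 \cdot 10^{5}$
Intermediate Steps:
$w = \frac{1}{105} \approx 0.0095238$
$\left(\left(\left(-124 - 49\right) - 159\right) + w\right)^{2} = \left(\left(\left(-124 - 49\right) - 159\right) + \frac{1}{105}\right)^{2} = \left(\left(-173 - 159\right) + \frac{1}{105}\right)^{2} = \left(-332 + \frac{1}{105}\right)^{2} = \left(- \frac{34859}{105}\right)^{2} = \frac{1215149881}{11025}$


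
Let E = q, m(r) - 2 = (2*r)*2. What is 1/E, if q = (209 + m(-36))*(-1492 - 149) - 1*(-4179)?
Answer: -1/105768 ≈ -9.4547e-6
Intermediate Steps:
m(r) = 2 + 4*r (m(r) = 2 + (2*r)*2 = 2 + 4*r)
q = -105768 (q = (209 + (2 + 4*(-36)))*(-1492 - 149) - 1*(-4179) = (209 + (2 - 144))*(-1641) + 4179 = (209 - 142)*(-1641) + 4179 = 67*(-1641) + 4179 = -109947 + 4179 = -105768)
E = -105768
1/E = 1/(-105768) = -1/105768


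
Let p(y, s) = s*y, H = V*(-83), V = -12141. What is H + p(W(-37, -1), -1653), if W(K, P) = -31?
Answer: 1058946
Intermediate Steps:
H = 1007703 (H = -12141*(-83) = 1007703)
H + p(W(-37, -1), -1653) = 1007703 - 1653*(-31) = 1007703 + 51243 = 1058946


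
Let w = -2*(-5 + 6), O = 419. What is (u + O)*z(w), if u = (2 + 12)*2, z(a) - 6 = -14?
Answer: -3576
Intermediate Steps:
w = -2 (w = -2*1 = -2)
z(a) = -8 (z(a) = 6 - 14 = -8)
u = 28 (u = 14*2 = 28)
(u + O)*z(w) = (28 + 419)*(-8) = 447*(-8) = -3576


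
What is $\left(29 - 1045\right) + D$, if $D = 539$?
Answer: $-477$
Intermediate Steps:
$\left(29 - 1045\right) + D = \left(29 - 1045\right) + 539 = -1016 + 539 = -477$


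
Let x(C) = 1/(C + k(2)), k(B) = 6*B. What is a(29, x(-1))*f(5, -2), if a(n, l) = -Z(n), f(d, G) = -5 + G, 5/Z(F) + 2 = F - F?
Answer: -35/2 ≈ -17.500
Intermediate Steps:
Z(F) = -5/2 (Z(F) = 5/(-2 + (F - F)) = 5/(-2 + 0) = 5/(-2) = 5*(-1/2) = -5/2)
x(C) = 1/(12 + C) (x(C) = 1/(C + 6*2) = 1/(C + 12) = 1/(12 + C))
a(n, l) = 5/2 (a(n, l) = -1*(-5/2) = 5/2)
a(29, x(-1))*f(5, -2) = 5*(-5 - 2)/2 = (5/2)*(-7) = -35/2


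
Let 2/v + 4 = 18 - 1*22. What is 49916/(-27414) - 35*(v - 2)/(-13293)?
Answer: -21133087/11568708 ≈ -1.8267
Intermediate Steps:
v = -¼ (v = 2/(-4 + (18 - 1*22)) = 2/(-4 + (18 - 22)) = 2/(-4 - 4) = 2/(-8) = 2*(-⅛) = -¼ ≈ -0.25000)
49916/(-27414) - 35*(v - 2)/(-13293) = 49916/(-27414) - 35*(-¼ - 2)/(-13293) = 49916*(-1/27414) - 35*(-9/4)*(-1/13293) = -24958/13707 + (315/4)*(-1/13293) = -24958/13707 - 5/844 = -21133087/11568708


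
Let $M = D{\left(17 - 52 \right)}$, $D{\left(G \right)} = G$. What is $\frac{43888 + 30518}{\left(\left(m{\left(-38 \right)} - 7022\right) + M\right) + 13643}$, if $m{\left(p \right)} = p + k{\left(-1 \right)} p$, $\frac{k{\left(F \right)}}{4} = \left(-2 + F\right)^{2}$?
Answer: $\frac{37203}{2590} \approx 14.364$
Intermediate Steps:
$k{\left(F \right)} = 4 \left(-2 + F\right)^{2}$
$M = -35$ ($M = 17 - 52 = -35$)
$m{\left(p \right)} = 37 p$ ($m{\left(p \right)} = p + 4 \left(-2 - 1\right)^{2} p = p + 4 \left(-3\right)^{2} p = p + 4 \cdot 9 p = p + 36 p = 37 p$)
$\frac{43888 + 30518}{\left(\left(m{\left(-38 \right)} - 7022\right) + M\right) + 13643} = \frac{43888 + 30518}{\left(\left(37 \left(-38\right) - 7022\right) - 35\right) + 13643} = \frac{74406}{\left(\left(-1406 - 7022\right) - 35\right) + 13643} = \frac{74406}{\left(-8428 - 35\right) + 13643} = \frac{74406}{-8463 + 13643} = \frac{74406}{5180} = 74406 \cdot \frac{1}{5180} = \frac{37203}{2590}$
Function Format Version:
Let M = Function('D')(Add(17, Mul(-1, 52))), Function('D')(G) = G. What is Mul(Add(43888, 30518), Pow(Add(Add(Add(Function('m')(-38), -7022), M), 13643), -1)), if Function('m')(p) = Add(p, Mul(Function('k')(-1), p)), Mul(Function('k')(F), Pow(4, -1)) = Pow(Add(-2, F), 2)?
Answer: Rational(37203, 2590) ≈ 14.364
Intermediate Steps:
Function('k')(F) = Mul(4, Pow(Add(-2, F), 2))
M = -35 (M = Add(17, Mul(-1, 52)) = Add(17, -52) = -35)
Function('m')(p) = Mul(37, p) (Function('m')(p) = Add(p, Mul(Mul(4, Pow(Add(-2, -1), 2)), p)) = Add(p, Mul(Mul(4, Pow(-3, 2)), p)) = Add(p, Mul(Mul(4, 9), p)) = Add(p, Mul(36, p)) = Mul(37, p))
Mul(Add(43888, 30518), Pow(Add(Add(Add(Function('m')(-38), -7022), M), 13643), -1)) = Mul(Add(43888, 30518), Pow(Add(Add(Add(Mul(37, -38), -7022), -35), 13643), -1)) = Mul(74406, Pow(Add(Add(Add(-1406, -7022), -35), 13643), -1)) = Mul(74406, Pow(Add(Add(-8428, -35), 13643), -1)) = Mul(74406, Pow(Add(-8463, 13643), -1)) = Mul(74406, Pow(5180, -1)) = Mul(74406, Rational(1, 5180)) = Rational(37203, 2590)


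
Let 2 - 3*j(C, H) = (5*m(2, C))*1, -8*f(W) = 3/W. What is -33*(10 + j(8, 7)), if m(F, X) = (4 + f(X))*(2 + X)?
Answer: 58311/32 ≈ 1822.2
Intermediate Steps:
f(W) = -3/(8*W)
m(F, X) = (2 + X)*(4 - 3/(8*X)) (m(F, X) = (4 - 3/(8*X))*(2 + X) = (2 + X)*(4 - 3/(8*X)))
j(C, H) = ⅔ - 5*(-6 + C*(61 + 32*C))/(24*C) (j(C, H) = ⅔ - 5*((-6 + C*(61 + 32*C))/(8*C))/3 = ⅔ - 5*(-6 + C*(61 + 32*C))/(8*C)/3 = ⅔ - 5*(-6 + C*(61 + 32*C))/(24*C))
-33*(10 + j(8, 7)) = -33*(10 + (1/24)*(30 - 289*8 - 160*8²)/8) = -33*(10 + (1/24)*(⅛)*(30 - 2312 - 160*64)) = -33*(10 + (1/24)*(⅛)*(30 - 2312 - 10240)) = -33*(10 + (1/24)*(⅛)*(-12522)) = -33*(10 - 2087/32) = -33*(-1767/32) = 58311/32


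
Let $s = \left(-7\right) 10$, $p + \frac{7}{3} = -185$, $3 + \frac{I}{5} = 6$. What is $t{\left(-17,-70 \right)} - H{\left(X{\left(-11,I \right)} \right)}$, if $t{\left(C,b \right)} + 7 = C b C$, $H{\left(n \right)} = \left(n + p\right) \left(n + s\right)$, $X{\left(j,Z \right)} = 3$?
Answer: $- \frac{97762}{3} \approx -32587.0$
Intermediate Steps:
$I = 15$ ($I = -15 + 5 \cdot 6 = -15 + 30 = 15$)
$p = - \frac{562}{3}$ ($p = - \frac{7}{3} - 185 = - \frac{562}{3} \approx -187.33$)
$s = -70$
$H{\left(n \right)} = \left(-70 + n\right) \left(- \frac{562}{3} + n\right)$ ($H{\left(n \right)} = \left(n - \frac{562}{3}\right) \left(n - 70\right) = \left(- \frac{562}{3} + n\right) \left(-70 + n\right) = \left(-70 + n\right) \left(- \frac{562}{3} + n\right)$)
$t{\left(C,b \right)} = -7 + b C^{2}$ ($t{\left(C,b \right)} = -7 + C b C = -7 + b C^{2}$)
$t{\left(-17,-70 \right)} - H{\left(X{\left(-11,I \right)} \right)} = \left(-7 - 70 \left(-17\right)^{2}\right) - \left(\frac{39340}{3} + 3^{2} - 772\right) = \left(-7 - 20230\right) - \left(\frac{39340}{3} + 9 - 772\right) = \left(-7 - 20230\right) - \frac{37051}{3} = -20237 - \frac{37051}{3} = - \frac{97762}{3}$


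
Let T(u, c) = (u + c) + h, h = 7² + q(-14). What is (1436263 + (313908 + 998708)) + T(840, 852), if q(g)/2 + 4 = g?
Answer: 2750584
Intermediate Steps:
q(g) = -8 + 2*g
h = 13 (h = 7² + (-8 + 2*(-14)) = 49 + (-8 - 28) = 49 - 36 = 13)
T(u, c) = 13 + c + u (T(u, c) = (u + c) + 13 = (c + u) + 13 = 13 + c + u)
(1436263 + (313908 + 998708)) + T(840, 852) = (1436263 + (313908 + 998708)) + (13 + 852 + 840) = (1436263 + 1312616) + 1705 = 2748879 + 1705 = 2750584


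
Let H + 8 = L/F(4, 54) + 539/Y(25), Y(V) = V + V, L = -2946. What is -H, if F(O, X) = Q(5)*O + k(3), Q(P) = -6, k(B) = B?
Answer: -50073/350 ≈ -143.07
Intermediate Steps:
F(O, X) = 3 - 6*O (F(O, X) = -6*O + 3 = 3 - 6*O)
Y(V) = 2*V
H = 50073/350 (H = -8 + (-2946/(3 - 6*4) + 539/((2*25))) = -8 + (-2946/(3 - 24) + 539/50) = -8 + (-2946/(-21) + 539*(1/50)) = -8 + (-2946*(-1/21) + 539/50) = -8 + (982/7 + 539/50) = -8 + 52873/350 = 50073/350 ≈ 143.07)
-H = -1*50073/350 = -50073/350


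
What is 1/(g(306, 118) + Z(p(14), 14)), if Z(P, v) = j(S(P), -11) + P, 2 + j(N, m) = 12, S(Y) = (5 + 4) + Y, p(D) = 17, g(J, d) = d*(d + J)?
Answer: 1/50059 ≈ 1.9976e-5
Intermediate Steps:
g(J, d) = d*(J + d)
S(Y) = 9 + Y
j(N, m) = 10 (j(N, m) = -2 + 12 = 10)
Z(P, v) = 10 + P
1/(g(306, 118) + Z(p(14), 14)) = 1/(118*(306 + 118) + (10 + 17)) = 1/(118*424 + 27) = 1/(50032 + 27) = 1/50059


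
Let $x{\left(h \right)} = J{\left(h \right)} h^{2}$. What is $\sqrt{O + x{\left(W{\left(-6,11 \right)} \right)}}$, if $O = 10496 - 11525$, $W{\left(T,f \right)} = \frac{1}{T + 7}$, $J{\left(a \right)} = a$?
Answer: $2 i \sqrt{257} \approx 32.062 i$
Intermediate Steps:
$W{\left(T,f \right)} = \frac{1}{7 + T}$
$O = -1029$ ($O = 10496 - 11525 = -1029$)
$x{\left(h \right)} = h^{3}$ ($x{\left(h \right)} = h h^{2} = h^{3}$)
$\sqrt{O + x{\left(W{\left(-6,11 \right)} \right)}} = \sqrt{-1029 + \left(\frac{1}{7 - 6}\right)^{3}} = \sqrt{-1029 + \left(1^{-1}\right)^{3}} = \sqrt{-1029 + 1^{3}} = \sqrt{-1029 + 1} = \sqrt{-1028} = 2 i \sqrt{257}$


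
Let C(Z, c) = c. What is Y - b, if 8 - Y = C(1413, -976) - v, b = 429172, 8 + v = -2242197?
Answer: -2670393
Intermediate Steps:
v = -2242205 (v = -8 - 2242197 = -2242205)
Y = -2241221 (Y = 8 - (-976 - 1*(-2242205)) = 8 - (-976 + 2242205) = 8 - 1*2241229 = 8 - 2241229 = -2241221)
Y - b = -2241221 - 1*429172 = -2241221 - 429172 = -2670393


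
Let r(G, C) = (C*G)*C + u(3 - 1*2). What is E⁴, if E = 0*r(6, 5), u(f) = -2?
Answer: 0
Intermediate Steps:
r(G, C) = -2 + G*C² (r(G, C) = (C*G)*C - 2 = G*C² - 2 = -2 + G*C²)
E = 0 (E = 0*(-2 + 6*5²) = 0*(-2 + 6*25) = 0*(-2 + 150) = 0*148 = 0)
E⁴ = 0⁴ = 0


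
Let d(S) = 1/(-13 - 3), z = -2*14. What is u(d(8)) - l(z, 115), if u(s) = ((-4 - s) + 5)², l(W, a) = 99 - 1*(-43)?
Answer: -36063/256 ≈ -140.87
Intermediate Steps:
z = -28
l(W, a) = 142 (l(W, a) = 99 + 43 = 142)
d(S) = -1/16 (d(S) = 1/(-16) = -1/16)
u(s) = (1 - s)²
u(d(8)) - l(z, 115) = (-1 - 1/16)² - 1*142 = (-17/16)² - 142 = 289/256 - 142 = -36063/256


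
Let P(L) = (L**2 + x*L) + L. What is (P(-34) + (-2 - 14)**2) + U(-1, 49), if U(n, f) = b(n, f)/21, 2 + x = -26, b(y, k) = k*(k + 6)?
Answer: 7375/3 ≈ 2458.3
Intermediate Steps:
b(y, k) = k*(6 + k)
x = -28 (x = -2 - 26 = -28)
U(n, f) = f*(6 + f)/21 (U(n, f) = (f*(6 + f))/21 = (f*(6 + f))*(1/21) = f*(6 + f)/21)
P(L) = L**2 - 27*L (P(L) = (L**2 - 28*L) + L = L**2 - 27*L)
(P(-34) + (-2 - 14)**2) + U(-1, 49) = (-34*(-27 - 34) + (-2 - 14)**2) + (1/21)*49*(6 + 49) = (-34*(-61) + (-16)**2) + (1/21)*49*55 = (2074 + 256) + 385/3 = 2330 + 385/3 = 7375/3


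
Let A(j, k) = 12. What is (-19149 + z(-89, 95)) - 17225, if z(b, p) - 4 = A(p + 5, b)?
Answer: -36358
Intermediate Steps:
z(b, p) = 16 (z(b, p) = 4 + 12 = 16)
(-19149 + z(-89, 95)) - 17225 = (-19149 + 16) - 17225 = -19133 - 17225 = -36358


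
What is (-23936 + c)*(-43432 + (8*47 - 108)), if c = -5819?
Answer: 1284344820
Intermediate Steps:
(-23936 + c)*(-43432 + (8*47 - 108)) = (-23936 - 5819)*(-43432 + (8*47 - 108)) = -29755*(-43432 + (376 - 108)) = -29755*(-43432 + 268) = -29755*(-43164) = 1284344820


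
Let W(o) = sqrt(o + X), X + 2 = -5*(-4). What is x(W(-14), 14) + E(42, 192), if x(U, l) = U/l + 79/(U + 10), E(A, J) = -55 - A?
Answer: -7583/84 ≈ -90.274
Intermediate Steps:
X = 18 (X = -2 - 5*(-4) = -2 + 20 = 18)
W(o) = sqrt(18 + o) (W(o) = sqrt(o + 18) = sqrt(18 + o))
x(U, l) = 79/(10 + U) + U/l (x(U, l) = U/l + 79/(10 + U) = 79/(10 + U) + U/l)
x(W(-14), 14) + E(42, 192) = ((sqrt(18 - 14))**2 + 10*sqrt(18 - 14) + 79*14)/(14*(10 + sqrt(18 - 14))) + (-55 - 1*42) = ((sqrt(4))**2 + 10*sqrt(4) + 1106)/(14*(10 + sqrt(4))) + (-55 - 42) = (2**2 + 10*2 + 1106)/(14*(10 + 2)) - 97 = (1/14)*(4 + 20 + 1106)/12 - 97 = (1/14)*(1/12)*1130 - 97 = 565/84 - 97 = -7583/84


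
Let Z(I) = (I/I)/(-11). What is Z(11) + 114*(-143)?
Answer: -179323/11 ≈ -16302.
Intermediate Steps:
Z(I) = -1/11 (Z(I) = 1*(-1/11) = -1/11)
Z(11) + 114*(-143) = -1/11 + 114*(-143) = -1/11 - 16302 = -179323/11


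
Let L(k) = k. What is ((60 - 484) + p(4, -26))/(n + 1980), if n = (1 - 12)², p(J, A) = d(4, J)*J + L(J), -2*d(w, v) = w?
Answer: -428/2101 ≈ -0.20371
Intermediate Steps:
d(w, v) = -w/2
p(J, A) = -J (p(J, A) = (-½*4)*J + J = -2*J + J = -J)
n = 121 (n = (-11)² = 121)
((60 - 484) + p(4, -26))/(n + 1980) = ((60 - 484) - 1*4)/(121 + 1980) = (-424 - 4)/2101 = -428*1/2101 = -428/2101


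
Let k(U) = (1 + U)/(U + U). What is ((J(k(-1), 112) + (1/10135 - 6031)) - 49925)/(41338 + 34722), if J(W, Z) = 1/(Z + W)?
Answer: -63516764473/86337227200 ≈ -0.73568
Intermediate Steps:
k(U) = (1 + U)/(2*U) (k(U) = (1 + U)/((2*U)) = (1 + U)*(1/(2*U)) = (1 + U)/(2*U))
J(W, Z) = 1/(W + Z)
((J(k(-1), 112) + (1/10135 - 6031)) - 49925)/(41338 + 34722) = ((1/((½)*(1 - 1)/(-1) + 112) + (1/10135 - 6031)) - 49925)/(41338 + 34722) = ((1/((½)*(-1)*0 + 112) + (1/10135 - 6031)) - 49925)/76060 = ((1/(0 + 112) - 61124184/10135) - 49925)*(1/76060) = ((1/112 - 61124184/10135) - 49925)*(1/76060) = (-6845898473/1135120 - 49925)*(1/76060) = -63516764473/1135120*1/76060 = -63516764473/86337227200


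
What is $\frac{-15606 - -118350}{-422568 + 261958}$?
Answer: $- \frac{51372}{80305} \approx -0.63971$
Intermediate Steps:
$\frac{-15606 - -118350}{-422568 + 261958} = \frac{-15606 + 118350}{-160610} = 102744 \left(- \frac{1}{160610}\right) = - \frac{51372}{80305}$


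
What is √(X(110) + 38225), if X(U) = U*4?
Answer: √38665 ≈ 196.63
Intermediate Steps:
X(U) = 4*U
√(X(110) + 38225) = √(4*110 + 38225) = √(440 + 38225) = √38665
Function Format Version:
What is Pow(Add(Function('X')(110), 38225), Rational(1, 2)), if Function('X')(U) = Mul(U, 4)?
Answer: Pow(38665, Rational(1, 2)) ≈ 196.63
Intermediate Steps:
Function('X')(U) = Mul(4, U)
Pow(Add(Function('X')(110), 38225), Rational(1, 2)) = Pow(Add(Mul(4, 110), 38225), Rational(1, 2)) = Pow(Add(440, 38225), Rational(1, 2)) = Pow(38665, Rational(1, 2))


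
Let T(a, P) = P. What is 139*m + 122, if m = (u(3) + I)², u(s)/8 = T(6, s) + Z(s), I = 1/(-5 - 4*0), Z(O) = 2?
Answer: 5507589/25 ≈ 2.2030e+5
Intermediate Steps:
I = -⅕ (I = 1/(-5 + 0) = 1/(-5) = -⅕ ≈ -0.20000)
u(s) = 16 + 8*s (u(s) = 8*(s + 2) = 8*(2 + s) = 16 + 8*s)
m = 39601/25 (m = ((16 + 8*3) - ⅕)² = ((16 + 24) - ⅕)² = (40 - ⅕)² = (199/5)² = 39601/25 ≈ 1584.0)
139*m + 122 = 139*(39601/25) + 122 = 5504539/25 + 122 = 5507589/25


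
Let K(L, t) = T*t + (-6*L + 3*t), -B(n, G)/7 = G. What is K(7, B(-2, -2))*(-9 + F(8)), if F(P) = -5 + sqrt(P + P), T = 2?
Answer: -280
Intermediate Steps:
B(n, G) = -7*G
F(P) = -5 + sqrt(2)*sqrt(P) (F(P) = -5 + sqrt(2*P) = -5 + sqrt(2)*sqrt(P))
K(L, t) = -6*L + 5*t (K(L, t) = 2*t + (-6*L + 3*t) = -6*L + 5*t)
K(7, B(-2, -2))*(-9 + F(8)) = (-6*7 + 5*(-7*(-2)))*(-9 + (-5 + sqrt(2)*sqrt(8))) = (-42 + 5*14)*(-9 + (-5 + sqrt(2)*(2*sqrt(2)))) = (-42 + 70)*(-9 + (-5 + 4)) = 28*(-9 - 1) = 28*(-10) = -280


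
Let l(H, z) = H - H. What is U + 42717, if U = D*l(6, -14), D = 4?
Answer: 42717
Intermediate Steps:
l(H, z) = 0
U = 0 (U = 4*0 = 0)
U + 42717 = 0 + 42717 = 42717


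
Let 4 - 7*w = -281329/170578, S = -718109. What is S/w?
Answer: -4223917138/4747 ≈ -8.8981e+5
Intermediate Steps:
w = 4747/5882 (w = 4/7 - (-281329)/(7*170578) = 4/7 - ⅐*(-9701/5882) = 4/7 + 9701/41174 = 4747/5882 ≈ 0.80704)
S/w = -718109/4747/5882 = -718109*5882/4747 = -4223917138/4747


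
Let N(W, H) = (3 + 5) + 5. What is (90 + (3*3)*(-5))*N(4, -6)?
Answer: 585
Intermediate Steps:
N(W, H) = 13 (N(W, H) = 8 + 5 = 13)
(90 + (3*3)*(-5))*N(4, -6) = (90 + (3*3)*(-5))*13 = (90 + 9*(-5))*13 = (90 - 45)*13 = 45*13 = 585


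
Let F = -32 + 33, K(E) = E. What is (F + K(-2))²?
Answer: 1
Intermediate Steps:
F = 1
(F + K(-2))² = (1 - 2)² = (-1)² = 1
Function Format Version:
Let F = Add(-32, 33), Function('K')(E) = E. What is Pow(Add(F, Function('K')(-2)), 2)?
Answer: 1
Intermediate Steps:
F = 1
Pow(Add(F, Function('K')(-2)), 2) = Pow(Add(1, -2), 2) = Pow(-1, 2) = 1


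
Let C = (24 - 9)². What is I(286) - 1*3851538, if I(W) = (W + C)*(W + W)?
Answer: -3559246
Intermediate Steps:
C = 225 (C = 15² = 225)
I(W) = 2*W*(225 + W) (I(W) = (W + 225)*(W + W) = (225 + W)*(2*W) = 2*W*(225 + W))
I(286) - 1*3851538 = 2*286*(225 + 286) - 1*3851538 = 2*286*511 - 3851538 = 292292 - 3851538 = -3559246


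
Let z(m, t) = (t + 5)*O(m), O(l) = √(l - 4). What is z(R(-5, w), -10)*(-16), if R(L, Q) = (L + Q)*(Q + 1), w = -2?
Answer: 80*√3 ≈ 138.56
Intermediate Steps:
R(L, Q) = (1 + Q)*(L + Q) (R(L, Q) = (L + Q)*(1 + Q) = (1 + Q)*(L + Q))
O(l) = √(-4 + l)
z(m, t) = √(-4 + m)*(5 + t) (z(m, t) = (t + 5)*√(-4 + m) = (5 + t)*√(-4 + m) = √(-4 + m)*(5 + t))
z(R(-5, w), -10)*(-16) = (√(-4 + (-5 - 2 + (-2)² - 5*(-2)))*(5 - 10))*(-16) = (√(-4 + (-5 - 2 + 4 + 10))*(-5))*(-16) = (√(-4 + 7)*(-5))*(-16) = (√3*(-5))*(-16) = -5*√3*(-16) = 80*√3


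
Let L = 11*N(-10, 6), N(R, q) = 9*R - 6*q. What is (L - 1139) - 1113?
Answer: -3638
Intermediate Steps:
N(R, q) = -6*q + 9*R
L = -1386 (L = 11*(-6*6 + 9*(-10)) = 11*(-36 - 90) = 11*(-126) = -1386)
(L - 1139) - 1113 = (-1386 - 1139) - 1113 = -2525 - 1113 = -3638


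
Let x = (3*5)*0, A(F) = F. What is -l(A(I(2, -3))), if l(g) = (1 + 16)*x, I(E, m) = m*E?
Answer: 0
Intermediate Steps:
I(E, m) = E*m
x = 0 (x = 15*0 = 0)
l(g) = 0 (l(g) = (1 + 16)*0 = 17*0 = 0)
-l(A(I(2, -3))) = -1*0 = 0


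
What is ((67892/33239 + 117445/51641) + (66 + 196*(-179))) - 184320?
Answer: -376485214193135/1716495199 ≈ -2.1933e+5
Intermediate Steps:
((67892/33239 + 117445/51641) + (66 + 196*(-179))) - 184320 = ((67892*(1/33239) + 117445*(1/51641)) + (66 - 35084)) - 184320 = ((67892/33239 + 117445/51641) - 35018) - 184320 = (7409765127/1716495199 - 35018) - 184320 = -60100819113455/1716495199 - 184320 = -376485214193135/1716495199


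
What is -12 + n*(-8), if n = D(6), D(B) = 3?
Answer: -36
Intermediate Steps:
n = 3
-12 + n*(-8) = -12 + 3*(-8) = -12 - 24 = -36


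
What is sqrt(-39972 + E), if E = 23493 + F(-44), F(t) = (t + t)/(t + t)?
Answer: I*sqrt(16478) ≈ 128.37*I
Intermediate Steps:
F(t) = 1 (F(t) = (2*t)/((2*t)) = (2*t)*(1/(2*t)) = 1)
E = 23494 (E = 23493 + 1 = 23494)
sqrt(-39972 + E) = sqrt(-39972 + 23494) = sqrt(-16478) = I*sqrt(16478)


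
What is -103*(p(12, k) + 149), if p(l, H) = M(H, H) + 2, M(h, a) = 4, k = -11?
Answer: -15965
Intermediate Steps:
p(l, H) = 6 (p(l, H) = 4 + 2 = 6)
-103*(p(12, k) + 149) = -103*(6 + 149) = -103*155 = -15965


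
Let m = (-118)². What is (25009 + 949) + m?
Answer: 39882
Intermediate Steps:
m = 13924
(25009 + 949) + m = (25009 + 949) + 13924 = 25958 + 13924 = 39882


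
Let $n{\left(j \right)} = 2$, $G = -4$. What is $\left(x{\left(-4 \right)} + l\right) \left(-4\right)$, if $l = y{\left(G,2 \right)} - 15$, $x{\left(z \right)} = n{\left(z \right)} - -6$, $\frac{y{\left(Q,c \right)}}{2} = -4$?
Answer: $60$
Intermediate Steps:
$y{\left(Q,c \right)} = -8$ ($y{\left(Q,c \right)} = 2 \left(-4\right) = -8$)
$x{\left(z \right)} = 8$ ($x{\left(z \right)} = 2 - -6 = 2 + 6 = 8$)
$l = -23$ ($l = -8 - 15 = -23$)
$\left(x{\left(-4 \right)} + l\right) \left(-4\right) = \left(8 - 23\right) \left(-4\right) = \left(-15\right) \left(-4\right) = 60$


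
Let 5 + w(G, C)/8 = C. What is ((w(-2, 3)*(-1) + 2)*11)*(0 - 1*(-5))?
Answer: 990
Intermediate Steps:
w(G, C) = -40 + 8*C
((w(-2, 3)*(-1) + 2)*11)*(0 - 1*(-5)) = (((-40 + 8*3)*(-1) + 2)*11)*(0 - 1*(-5)) = (((-40 + 24)*(-1) + 2)*11)*(0 + 5) = ((-16*(-1) + 2)*11)*5 = ((16 + 2)*11)*5 = (18*11)*5 = 198*5 = 990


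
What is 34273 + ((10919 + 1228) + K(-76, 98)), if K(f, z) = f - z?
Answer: 46246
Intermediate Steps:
34273 + ((10919 + 1228) + K(-76, 98)) = 34273 + ((10919 + 1228) + (-76 - 1*98)) = 34273 + (12147 + (-76 - 98)) = 34273 + (12147 - 174) = 34273 + 11973 = 46246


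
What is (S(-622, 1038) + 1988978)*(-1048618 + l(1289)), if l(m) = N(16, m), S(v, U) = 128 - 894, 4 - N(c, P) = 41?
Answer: -2084948454860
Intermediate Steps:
N(c, P) = -37 (N(c, P) = 4 - 1*41 = 4 - 41 = -37)
S(v, U) = -766
l(m) = -37
(S(-622, 1038) + 1988978)*(-1048618 + l(1289)) = (-766 + 1988978)*(-1048618 - 37) = 1988212*(-1048655) = -2084948454860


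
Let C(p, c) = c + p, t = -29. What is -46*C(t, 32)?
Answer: -138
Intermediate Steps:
-46*C(t, 32) = -46*(32 - 29) = -46*3 = -138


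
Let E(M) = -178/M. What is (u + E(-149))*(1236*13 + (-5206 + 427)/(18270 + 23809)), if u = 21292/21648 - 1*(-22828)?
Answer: 4149122587459468037/11310666884 ≈ 3.6683e+8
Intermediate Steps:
u = 123550459/5412 (u = 21292*(1/21648) + 22828 = 5323/5412 + 22828 = 123550459/5412 ≈ 22829.)
(u + E(-149))*(1236*13 + (-5206 + 427)/(18270 + 23809)) = (123550459/5412 - 178/(-149))*(1236*13 + (-5206 + 427)/(18270 + 23809)) = (123550459/5412 - 178*(-1/149))*(16068 - 4779/42079) = (123550459/5412 + 178/149)*(16068 - 4779*1/42079) = 18409981727*(16068 - 4779/42079)/806388 = (18409981727/806388)*(676120593/42079) = 4149122587459468037/11310666884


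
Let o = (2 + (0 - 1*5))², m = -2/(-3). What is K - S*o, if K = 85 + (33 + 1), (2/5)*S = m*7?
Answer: 14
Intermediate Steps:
m = ⅔ (m = -2*(-⅓) = ⅔ ≈ 0.66667)
o = 9 (o = (2 + (0 - 5))² = (2 - 5)² = (-3)² = 9)
S = 35/3 (S = 5*((⅔)*7)/2 = (5/2)*(14/3) = 35/3 ≈ 11.667)
K = 119 (K = 85 + 34 = 119)
K - S*o = 119 - 35*9/3 = 119 - 1*105 = 119 - 105 = 14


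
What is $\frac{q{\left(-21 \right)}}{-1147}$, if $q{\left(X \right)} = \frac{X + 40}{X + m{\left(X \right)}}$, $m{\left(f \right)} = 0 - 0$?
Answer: $\frac{19}{24087} \approx 0.00078881$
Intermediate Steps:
$m{\left(f \right)} = 0$ ($m{\left(f \right)} = 0 + 0 = 0$)
$q{\left(X \right)} = \frac{40 + X}{X}$ ($q{\left(X \right)} = \frac{X + 40}{X + 0} = \frac{40 + X}{X}$)
$\frac{q{\left(-21 \right)}}{-1147} = \frac{\frac{1}{-21} \left(40 - 21\right)}{-1147} = \left(- \frac{1}{21}\right) 19 \left(- \frac{1}{1147}\right) = \left(- \frac{19}{21}\right) \left(- \frac{1}{1147}\right) = \frac{19}{24087}$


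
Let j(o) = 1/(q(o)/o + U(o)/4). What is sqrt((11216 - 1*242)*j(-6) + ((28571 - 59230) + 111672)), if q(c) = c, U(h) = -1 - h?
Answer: sqrt(773013)/3 ≈ 293.07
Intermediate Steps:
j(o) = 1/(3/4 - o/4) (j(o) = 1/(o/o + (-1 - o)/4) = 1/(1 + (-1 - o)*(1/4)) = 1/(1 + (-1/4 - o/4)) = 1/(3/4 - o/4))
sqrt((11216 - 1*242)*j(-6) + ((28571 - 59230) + 111672)) = sqrt((11216 - 1*242)*(-4/(-3 - 6)) + ((28571 - 59230) + 111672)) = sqrt((11216 - 242)*(-4/(-9)) + (-30659 + 111672)) = sqrt(10974*(-4*(-1/9)) + 81013) = sqrt(10974*(4/9) + 81013) = sqrt(14632/3 + 81013) = sqrt(257671/3) = sqrt(773013)/3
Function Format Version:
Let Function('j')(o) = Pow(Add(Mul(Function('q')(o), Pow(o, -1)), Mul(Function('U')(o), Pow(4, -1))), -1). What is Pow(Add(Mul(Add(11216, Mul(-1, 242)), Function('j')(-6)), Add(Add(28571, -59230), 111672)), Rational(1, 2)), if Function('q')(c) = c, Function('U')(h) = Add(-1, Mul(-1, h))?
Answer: Mul(Rational(1, 3), Pow(773013, Rational(1, 2))) ≈ 293.07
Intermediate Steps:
Function('j')(o) = Pow(Add(Rational(3, 4), Mul(Rational(-1, 4), o)), -1) (Function('j')(o) = Pow(Add(Mul(o, Pow(o, -1)), Mul(Add(-1, Mul(-1, o)), Pow(4, -1))), -1) = Pow(Add(1, Mul(Add(-1, Mul(-1, o)), Rational(1, 4))), -1) = Pow(Add(1, Add(Rational(-1, 4), Mul(Rational(-1, 4), o))), -1) = Pow(Add(Rational(3, 4), Mul(Rational(-1, 4), o)), -1))
Pow(Add(Mul(Add(11216, Mul(-1, 242)), Function('j')(-6)), Add(Add(28571, -59230), 111672)), Rational(1, 2)) = Pow(Add(Mul(Add(11216, Mul(-1, 242)), Mul(-4, Pow(Add(-3, -6), -1))), Add(Add(28571, -59230), 111672)), Rational(1, 2)) = Pow(Add(Mul(Add(11216, -242), Mul(-4, Pow(-9, -1))), Add(-30659, 111672)), Rational(1, 2)) = Pow(Add(Mul(10974, Mul(-4, Rational(-1, 9))), 81013), Rational(1, 2)) = Pow(Add(Mul(10974, Rational(4, 9)), 81013), Rational(1, 2)) = Pow(Add(Rational(14632, 3), 81013), Rational(1, 2)) = Pow(Rational(257671, 3), Rational(1, 2)) = Mul(Rational(1, 3), Pow(773013, Rational(1, 2)))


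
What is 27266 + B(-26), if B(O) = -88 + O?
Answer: 27152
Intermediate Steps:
27266 + B(-26) = 27266 + (-88 - 26) = 27266 - 114 = 27152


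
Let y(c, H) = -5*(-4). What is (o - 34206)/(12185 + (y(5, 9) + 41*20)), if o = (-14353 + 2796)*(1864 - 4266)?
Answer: 27725708/13025 ≈ 2128.7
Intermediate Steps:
y(c, H) = 20
o = 27759914 (o = -11557*(-2402) = 27759914)
(o - 34206)/(12185 + (y(5, 9) + 41*20)) = (27759914 - 34206)/(12185 + (20 + 41*20)) = 27725708/(12185 + (20 + 820)) = 27725708/(12185 + 840) = 27725708/13025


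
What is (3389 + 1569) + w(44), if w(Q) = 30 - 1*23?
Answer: 4965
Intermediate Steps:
w(Q) = 7 (w(Q) = 30 - 23 = 7)
(3389 + 1569) + w(44) = (3389 + 1569) + 7 = 4958 + 7 = 4965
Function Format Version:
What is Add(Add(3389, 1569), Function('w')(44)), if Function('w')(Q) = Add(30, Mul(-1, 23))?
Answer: 4965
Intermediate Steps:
Function('w')(Q) = 7 (Function('w')(Q) = Add(30, -23) = 7)
Add(Add(3389, 1569), Function('w')(44)) = Add(Add(3389, 1569), 7) = Add(4958, 7) = 4965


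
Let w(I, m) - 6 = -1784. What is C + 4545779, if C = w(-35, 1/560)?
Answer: 4544001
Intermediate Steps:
w(I, m) = -1778 (w(I, m) = 6 - 1784 = -1778)
C = -1778
C + 4545779 = -1778 + 4545779 = 4544001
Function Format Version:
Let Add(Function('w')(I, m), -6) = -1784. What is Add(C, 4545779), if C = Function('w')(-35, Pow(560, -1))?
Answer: 4544001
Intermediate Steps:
Function('w')(I, m) = -1778 (Function('w')(I, m) = Add(6, -1784) = -1778)
C = -1778
Add(C, 4545779) = Add(-1778, 4545779) = 4544001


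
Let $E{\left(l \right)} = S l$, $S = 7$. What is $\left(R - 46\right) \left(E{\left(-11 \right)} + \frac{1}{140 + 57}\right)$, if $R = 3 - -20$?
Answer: $\frac{348864}{197} \approx 1770.9$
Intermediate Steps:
$E{\left(l \right)} = 7 l$
$R = 23$ ($R = 3 + 20 = 23$)
$\left(R - 46\right) \left(E{\left(-11 \right)} + \frac{1}{140 + 57}\right) = \left(23 - 46\right) \left(7 \left(-11\right) + \frac{1}{140 + 57}\right) = \left(23 - 46\right) \left(-77 + \frac{1}{197}\right) = - 23 \left(-77 + \frac{1}{197}\right) = \left(-23\right) \left(- \frac{15168}{197}\right) = \frac{348864}{197}$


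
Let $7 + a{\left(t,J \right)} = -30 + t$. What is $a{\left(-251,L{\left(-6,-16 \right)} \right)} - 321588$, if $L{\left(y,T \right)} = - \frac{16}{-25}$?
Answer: $-321876$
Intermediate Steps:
$L{\left(y,T \right)} = \frac{16}{25}$ ($L{\left(y,T \right)} = \left(-16\right) \left(- \frac{1}{25}\right) = \frac{16}{25}$)
$a{\left(t,J \right)} = -37 + t$ ($a{\left(t,J \right)} = -7 + \left(-30 + t\right) = -37 + t$)
$a{\left(-251,L{\left(-6,-16 \right)} \right)} - 321588 = \left(-37 - 251\right) - 321588 = -288 - 321588 = -321876$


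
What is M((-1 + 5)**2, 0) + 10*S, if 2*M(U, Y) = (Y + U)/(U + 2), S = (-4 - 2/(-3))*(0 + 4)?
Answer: -1196/9 ≈ -132.89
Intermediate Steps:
S = -40/3 (S = (-4 - 2*(-1/3))*4 = (-4 + 2/3)*4 = -10/3*4 = -40/3 ≈ -13.333)
M(U, Y) = (U + Y)/(2*(2 + U)) (M(U, Y) = ((Y + U)/(U + 2))/2 = ((U + Y)/(2 + U))/2 = (U + Y)/(2*(2 + U)))
M((-1 + 5)**2, 0) + 10*S = ((-1 + 5)**2 + 0)/(2*(2 + (-1 + 5)**2)) + 10*(-40/3) = (4**2 + 0)/(2*(2 + 4**2)) - 400/3 = (16 + 0)/(2*(2 + 16)) - 400/3 = (1/2)*16/18 - 400/3 = (1/2)*(1/18)*16 - 400/3 = 4/9 - 400/3 = -1196/9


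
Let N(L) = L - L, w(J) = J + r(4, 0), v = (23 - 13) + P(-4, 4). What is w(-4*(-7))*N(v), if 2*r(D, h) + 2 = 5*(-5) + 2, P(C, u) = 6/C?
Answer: 0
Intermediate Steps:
v = 17/2 (v = (23 - 13) + 6/(-4) = 10 + 6*(-¼) = 10 - 3/2 = 17/2 ≈ 8.5000)
r(D, h) = -25/2 (r(D, h) = -1 + (5*(-5) + 2)/2 = -1 + (-25 + 2)/2 = -1 + (½)*(-23) = -1 - 23/2 = -25/2)
w(J) = -25/2 + J (w(J) = J - 25/2 = -25/2 + J)
N(L) = 0
w(-4*(-7))*N(v) = (-25/2 - 4*(-7))*0 = (-25/2 + 28)*0 = (31/2)*0 = 0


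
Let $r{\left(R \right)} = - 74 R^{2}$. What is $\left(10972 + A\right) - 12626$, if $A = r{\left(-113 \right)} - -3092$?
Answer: $-943468$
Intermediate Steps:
$A = -941814$ ($A = - 74 \left(-113\right)^{2} - -3092 = \left(-74\right) 12769 + 3092 = -944906 + 3092 = -941814$)
$\left(10972 + A\right) - 12626 = \left(10972 - 941814\right) - 12626 = -930842 - 12626 = -943468$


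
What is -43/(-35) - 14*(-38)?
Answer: 18663/35 ≈ 533.23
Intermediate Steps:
-43/(-35) - 14*(-38) = -43*(-1/35) + 532 = 43/35 + 532 = 18663/35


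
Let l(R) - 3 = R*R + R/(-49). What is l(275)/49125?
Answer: 3705497/2407125 ≈ 1.5394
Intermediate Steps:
l(R) = 3 + R² - R/49 (l(R) = 3 + (R*R + R/(-49)) = 3 + (R² + R*(-1/49)) = 3 + (R² - R/49) = 3 + R² - R/49)
l(275)/49125 = (3 + 275² - 1/49*275)/49125 = (3 + 75625 - 275/49)*(1/49125) = (3705497/49)*(1/49125) = 3705497/2407125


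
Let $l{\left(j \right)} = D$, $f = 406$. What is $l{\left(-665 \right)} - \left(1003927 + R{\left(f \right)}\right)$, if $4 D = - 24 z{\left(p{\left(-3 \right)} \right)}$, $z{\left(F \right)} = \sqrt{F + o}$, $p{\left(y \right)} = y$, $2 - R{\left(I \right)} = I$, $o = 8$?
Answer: $-1003523 - 6 \sqrt{5} \approx -1.0035 \cdot 10^{6}$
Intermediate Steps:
$R{\left(I \right)} = 2 - I$
$z{\left(F \right)} = \sqrt{8 + F}$ ($z{\left(F \right)} = \sqrt{F + 8} = \sqrt{8 + F}$)
$D = - 6 \sqrt{5}$ ($D = \frac{\left(-24\right) \sqrt{8 - 3}}{4} = \frac{\left(-24\right) \sqrt{5}}{4} = - 6 \sqrt{5} \approx -13.416$)
$l{\left(j \right)} = - 6 \sqrt{5}$
$l{\left(-665 \right)} - \left(1003927 + R{\left(f \right)}\right) = - 6 \sqrt{5} - \left(1003927 + \left(2 - 406\right)\right) = - 6 \sqrt{5} - \left(1003927 - 404\right) = - 6 \sqrt{5} - 1003523 = -1003523 - 6 \sqrt{5}$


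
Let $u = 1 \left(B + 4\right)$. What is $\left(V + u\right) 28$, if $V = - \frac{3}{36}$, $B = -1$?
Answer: $\frac{245}{3} \approx 81.667$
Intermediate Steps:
$V = - \frac{1}{12}$ ($V = \left(-3\right) \frac{1}{36} = - \frac{1}{12} \approx -0.083333$)
$u = 3$ ($u = 1 \left(-1 + 4\right) = 1 \cdot 3 = 3$)
$\left(V + u\right) 28 = \left(- \frac{1}{12} + 3\right) 28 = \frac{35}{12} \cdot 28 = \frac{245}{3}$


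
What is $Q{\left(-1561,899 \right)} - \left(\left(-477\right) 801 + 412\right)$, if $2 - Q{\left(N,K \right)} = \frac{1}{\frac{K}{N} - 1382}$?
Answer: $\frac{823714102628}{2158201} \approx 3.8167 \cdot 10^{5}$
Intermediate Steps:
$Q{\left(N,K \right)} = 2 - \frac{1}{-1382 + \frac{K}{N}}$ ($Q{\left(N,K \right)} = 2 - \frac{1}{\frac{K}{N} - 1382} = 2 - \frac{1}{-1382 + \frac{K}{N}}$)
$Q{\left(-1561,899 \right)} - \left(\left(-477\right) 801 + 412\right) = \frac{\left(-2765\right) \left(-1561\right) + 2 \cdot 899}{899 - -2157302} - \left(\left(-477\right) 801 + 412\right) = \frac{4316165 + 1798}{899 + 2157302} - \left(-382077 + 412\right) = \frac{1}{2158201} \cdot 4317963 - -381665 = \frac{1}{2158201} \cdot 4317963 + 381665 = \frac{4317963}{2158201} + 381665 = \frac{823714102628}{2158201}$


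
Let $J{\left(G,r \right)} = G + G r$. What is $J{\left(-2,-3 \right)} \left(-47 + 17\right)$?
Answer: $-120$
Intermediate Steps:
$J{\left(-2,-3 \right)} \left(-47 + 17\right) = - 2 \left(1 - 3\right) \left(-47 + 17\right) = \left(-2\right) \left(-2\right) \left(-30\right) = 4 \left(-30\right) = -120$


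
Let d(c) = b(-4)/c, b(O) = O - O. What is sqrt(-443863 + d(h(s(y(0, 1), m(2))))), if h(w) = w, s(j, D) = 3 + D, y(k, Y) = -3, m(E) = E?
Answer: I*sqrt(443863) ≈ 666.23*I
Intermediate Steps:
b(O) = 0
d(c) = 0 (d(c) = 0/c = 0)
sqrt(-443863 + d(h(s(y(0, 1), m(2))))) = sqrt(-443863 + 0) = sqrt(-443863) = I*sqrt(443863)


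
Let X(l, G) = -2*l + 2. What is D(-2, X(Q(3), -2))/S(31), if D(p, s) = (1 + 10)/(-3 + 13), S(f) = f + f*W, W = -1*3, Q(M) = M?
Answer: -11/620 ≈ -0.017742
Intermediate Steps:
X(l, G) = 2 - 2*l
W = -3
S(f) = -2*f (S(f) = f + f*(-3) = f - 3*f = -2*f)
D(p, s) = 11/10
D(-2, X(Q(3), -2))/S(31) = 11/(10*((-2*31))) = (11/10)/(-62) = (11/10)*(-1/62) = -11/620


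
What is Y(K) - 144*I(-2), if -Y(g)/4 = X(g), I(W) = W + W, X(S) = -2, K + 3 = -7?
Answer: 584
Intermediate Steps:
K = -10 (K = -3 - 7 = -10)
I(W) = 2*W
Y(g) = 8 (Y(g) = -4*(-2) = 8)
Y(K) - 144*I(-2) = 8 - 288*(-2) = 8 - 144*(-4) = 8 + 576 = 584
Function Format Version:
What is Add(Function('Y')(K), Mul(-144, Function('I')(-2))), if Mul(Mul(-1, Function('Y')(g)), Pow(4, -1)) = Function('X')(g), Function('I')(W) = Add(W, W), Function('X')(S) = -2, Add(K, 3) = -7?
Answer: 584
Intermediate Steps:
K = -10 (K = Add(-3, -7) = -10)
Function('I')(W) = Mul(2, W)
Function('Y')(g) = 8 (Function('Y')(g) = Mul(-4, -2) = 8)
Add(Function('Y')(K), Mul(-144, Function('I')(-2))) = Add(8, Mul(-144, Mul(2, -2))) = Add(8, Mul(-144, -4)) = Add(8, 576) = 584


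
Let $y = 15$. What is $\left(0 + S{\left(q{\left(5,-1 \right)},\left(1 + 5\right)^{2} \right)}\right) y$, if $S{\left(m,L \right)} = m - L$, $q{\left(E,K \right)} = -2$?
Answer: $-570$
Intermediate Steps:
$\left(0 + S{\left(q{\left(5,-1 \right)},\left(1 + 5\right)^{2} \right)}\right) y = \left(0 - \left(2 + \left(1 + 5\right)^{2}\right)\right) 15 = \left(0 - 38\right) 15 = \left(-38\right) 15 = -570$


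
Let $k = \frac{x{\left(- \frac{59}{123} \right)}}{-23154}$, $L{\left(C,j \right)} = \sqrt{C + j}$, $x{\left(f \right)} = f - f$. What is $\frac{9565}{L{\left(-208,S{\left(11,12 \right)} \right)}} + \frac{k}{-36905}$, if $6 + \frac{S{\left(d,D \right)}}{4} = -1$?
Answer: $- \frac{9565 i \sqrt{59}}{118} \approx - 622.63 i$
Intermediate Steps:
$S{\left(d,D \right)} = -28$ ($S{\left(d,D \right)} = -24 + 4 \left(-1\right) = -24 - 4 = -28$)
$x{\left(f \right)} = 0$
$k = 0$ ($k = \frac{0}{-23154} = 0 \left(- \frac{1}{23154}\right) = 0$)
$\frac{9565}{L{\left(-208,S{\left(11,12 \right)} \right)}} + \frac{k}{-36905} = \frac{9565}{\sqrt{-208 - 28}} + \frac{0}{-36905} = \frac{9565}{\sqrt{-236}} + 0 \left(- \frac{1}{36905}\right) = \frac{9565}{2 i \sqrt{59}} + 0 = 9565 \left(- \frac{i \sqrt{59}}{118}\right) + 0 = - \frac{9565 i \sqrt{59}}{118} + 0 = - \frac{9565 i \sqrt{59}}{118}$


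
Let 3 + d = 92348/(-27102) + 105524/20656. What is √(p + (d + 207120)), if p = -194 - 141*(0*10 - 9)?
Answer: √254872367113105390503/34988682 ≈ 456.28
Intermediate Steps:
d = -90885697/69977364 (d = -3 + (92348/(-27102) + 105524/20656) = -3 + (92348*(-1/27102) + 105524*(1/20656)) = -3 + (-46174/13551 + 26381/5164) = -3 + 119046395/69977364 = -90885697/69977364 ≈ -1.2988)
p = 1075 (p = -194 - 141*(0 - 9) = -194 - 141*(-9) = -194 + 1269 = 1075)
√(p + (d + 207120)) = √(1075 + (-90885697/69977364 + 207120)) = √(1075 + 14493620745983/69977364) = √(14568846412283/69977364) = √254872367113105390503/34988682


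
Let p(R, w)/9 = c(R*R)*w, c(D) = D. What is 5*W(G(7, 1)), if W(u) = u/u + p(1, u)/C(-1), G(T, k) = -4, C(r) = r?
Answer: 185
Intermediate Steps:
p(R, w) = 9*w*R**2 (p(R, w) = 9*((R*R)*w) = 9*(R**2*w) = 9*(w*R**2) = 9*w*R**2)
W(u) = 1 - 9*u (W(u) = u/u + (9*u*1**2)/(-1) = 1 + (9*u*1)*(-1) = 1 + (9*u)*(-1) = 1 - 9*u)
5*W(G(7, 1)) = 5*(1 - 9*(-4)) = 5*(1 + 36) = 5*37 = 185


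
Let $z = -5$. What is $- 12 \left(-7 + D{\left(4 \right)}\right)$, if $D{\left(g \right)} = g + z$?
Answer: $96$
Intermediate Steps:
$D{\left(g \right)} = -5 + g$ ($D{\left(g \right)} = g - 5 = -5 + g$)
$- 12 \left(-7 + D{\left(4 \right)}\right) = - 12 \left(-7 + \left(-5 + 4\right)\right) = - 12 \left(-7 - 1\right) = \left(-12\right) \left(-8\right) = 96$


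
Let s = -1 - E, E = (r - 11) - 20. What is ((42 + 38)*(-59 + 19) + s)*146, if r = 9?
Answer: -464134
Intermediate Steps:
E = -22 (E = (9 - 11) - 20 = -2 - 20 = -22)
s = 21 (s = -1 - 1*(-22) = -1 + 22 = 21)
((42 + 38)*(-59 + 19) + s)*146 = ((42 + 38)*(-59 + 19) + 21)*146 = (80*(-40) + 21)*146 = (-3200 + 21)*146 = -3179*146 = -464134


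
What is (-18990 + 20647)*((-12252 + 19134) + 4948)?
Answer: 19602310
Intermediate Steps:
(-18990 + 20647)*((-12252 + 19134) + 4948) = 1657*(6882 + 4948) = 1657*11830 = 19602310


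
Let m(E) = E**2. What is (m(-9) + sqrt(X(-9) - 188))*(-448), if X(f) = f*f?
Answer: -36288 - 448*I*sqrt(107) ≈ -36288.0 - 4634.1*I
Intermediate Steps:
X(f) = f**2
(m(-9) + sqrt(X(-9) - 188))*(-448) = ((-9)**2 + sqrt((-9)**2 - 188))*(-448) = (81 + sqrt(81 - 188))*(-448) = (81 + sqrt(-107))*(-448) = (81 + I*sqrt(107))*(-448) = -36288 - 448*I*sqrt(107)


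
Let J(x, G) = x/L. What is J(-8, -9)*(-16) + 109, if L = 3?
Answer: 455/3 ≈ 151.67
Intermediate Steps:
J(x, G) = x/3
J(-8, -9)*(-16) + 109 = ((⅓)*(-8))*(-16) + 109 = -8/3*(-16) + 109 = 128/3 + 109 = 455/3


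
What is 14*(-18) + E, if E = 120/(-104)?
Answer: -3291/13 ≈ -253.15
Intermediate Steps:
E = -15/13 (E = 120*(-1/104) = -15/13 ≈ -1.1538)
14*(-18) + E = 14*(-18) - 15/13 = -252 - 15/13 = -3291/13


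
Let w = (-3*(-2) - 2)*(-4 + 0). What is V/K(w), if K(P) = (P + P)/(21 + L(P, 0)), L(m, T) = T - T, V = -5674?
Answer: 59577/16 ≈ 3723.6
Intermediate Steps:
L(m, T) = 0
w = -16 (w = (6 - 2)*(-4) = 4*(-4) = -16)
K(P) = 2*P/21 (K(P) = (P + P)/(21 + 0) = (2*P)/21 = (2*P)*(1/21) = 2*P/21)
V/K(w) = -5674/((2/21)*(-16)) = -5674/(-32/21) = -5674*(-21/32) = 59577/16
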